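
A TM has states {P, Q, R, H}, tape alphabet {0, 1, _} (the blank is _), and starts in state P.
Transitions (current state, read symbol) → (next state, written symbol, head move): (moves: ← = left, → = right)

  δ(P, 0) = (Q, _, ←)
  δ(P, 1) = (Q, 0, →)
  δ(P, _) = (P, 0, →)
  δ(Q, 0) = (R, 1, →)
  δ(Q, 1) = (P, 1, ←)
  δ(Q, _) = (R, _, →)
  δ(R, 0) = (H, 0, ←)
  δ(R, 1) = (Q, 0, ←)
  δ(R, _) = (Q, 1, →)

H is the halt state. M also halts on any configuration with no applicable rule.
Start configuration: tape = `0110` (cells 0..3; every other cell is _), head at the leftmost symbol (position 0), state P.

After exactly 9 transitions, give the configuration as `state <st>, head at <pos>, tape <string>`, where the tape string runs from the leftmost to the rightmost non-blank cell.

state Q, head at 1, tape 1110

state=P head=0 tape=_[0]110   (P,0)→(Q,_,←)
state=Q head=-1 tape=[_]_110   (Q,_)→(R,_,→)
state=R head=0 tape=_[_]110   (R,_)→(Q,1,→)
state=Q head=1 tape=_1[1]10   (Q,1)→(P,1,←)
state=P head=0 tape=_[1]110   (P,1)→(Q,0,→)
state=Q head=1 tape=_0[1]10   (Q,1)→(P,1,←)
state=P head=0 tape=_[0]110   (P,0)→(Q,_,←)
state=Q head=-1 tape=[_]_110   (Q,_)→(R,_,→)
state=R head=0 tape=_[_]110   (R,_)→(Q,1,→)
state=Q head=1 tape=_1[1]10
After 9 steps: state Q, head at 1, tape 1110.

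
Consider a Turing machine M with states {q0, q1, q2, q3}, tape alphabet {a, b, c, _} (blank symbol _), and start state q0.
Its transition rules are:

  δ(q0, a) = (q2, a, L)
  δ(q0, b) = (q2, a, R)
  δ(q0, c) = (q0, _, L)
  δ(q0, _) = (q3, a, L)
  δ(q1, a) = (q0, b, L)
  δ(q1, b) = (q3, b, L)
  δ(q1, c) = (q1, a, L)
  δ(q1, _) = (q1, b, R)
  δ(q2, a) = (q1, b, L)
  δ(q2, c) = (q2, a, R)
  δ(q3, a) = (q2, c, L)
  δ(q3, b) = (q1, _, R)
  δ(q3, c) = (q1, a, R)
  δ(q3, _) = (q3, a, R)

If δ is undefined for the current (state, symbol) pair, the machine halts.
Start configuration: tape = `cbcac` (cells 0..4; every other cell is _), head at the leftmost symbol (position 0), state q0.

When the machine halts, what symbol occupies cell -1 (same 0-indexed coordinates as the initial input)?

b

state=q0 head=0 tape=___[c]bcac   (q0,c)→(q0,_,L)
state=q0 head=-1 tape=__[_]_bcac   (q0,_)→(q3,a,L)
state=q3 head=-2 tape=_[_]a_bcac   (q3,_)→(q3,a,R)
state=q3 head=-1 tape=_a[a]_bcac   (q3,a)→(q2,c,L)
state=q2 head=-2 tape=_[a]c_bcac   (q2,a)→(q1,b,L)
state=q1 head=-3 tape=[_]bc_bcac   (q1,_)→(q1,b,R)
state=q1 head=-2 tape=b[b]c_bcac   (q1,b)→(q3,b,L)
state=q3 head=-3 tape=[b]bc_bcac   (q3,b)→(q1,_,R)
state=q1 head=-2 tape=_[b]c_bcac   (q1,b)→(q3,b,L)
state=q3 head=-3 tape=[_]bc_bcac   (q3,_)→(q3,a,R)
state=q3 head=-2 tape=a[b]c_bcac   (q3,b)→(q1,_,R)
state=q1 head=-1 tape=a_[c]_bcac   (q1,c)→(q1,a,L)
state=q1 head=-2 tape=a[_]a_bcac   (q1,_)→(q1,b,R)
state=q1 head=-1 tape=ab[a]_bcac   (q1,a)→(q0,b,L)
state=q0 head=-2 tape=a[b]b_bcac   (q0,b)→(q2,a,R)
state=q2 head=-1 tape=aa[b]_bcac
Cell -1 holds b when M halts.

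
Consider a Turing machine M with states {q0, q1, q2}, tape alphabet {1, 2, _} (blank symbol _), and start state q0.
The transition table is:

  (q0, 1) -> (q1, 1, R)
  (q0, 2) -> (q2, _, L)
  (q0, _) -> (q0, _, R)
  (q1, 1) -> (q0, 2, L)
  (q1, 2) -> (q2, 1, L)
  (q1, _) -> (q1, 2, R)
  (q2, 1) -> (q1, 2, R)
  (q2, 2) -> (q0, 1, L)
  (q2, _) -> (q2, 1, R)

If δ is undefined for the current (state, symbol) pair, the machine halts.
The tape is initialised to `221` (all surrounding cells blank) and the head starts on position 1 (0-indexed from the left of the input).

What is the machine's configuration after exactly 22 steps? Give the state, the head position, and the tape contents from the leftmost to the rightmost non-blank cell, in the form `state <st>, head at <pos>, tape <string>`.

state q2, head at -1, tape 1_11

q0 | _2[2]1   read 2 → write _, move L, go to q2
q2 | _[2]_1   read 2 → write 1, move L, go to q0
q0 | [_]1_1   read _ → write _, move R, go to q0
q0 | _[1]_1   read 1 → write 1, move R, go to q1
q1 | _1[_]1   read _ → write 2, move R, go to q1
q1 | _12[1]   read 1 → write 2, move L, go to q0
q0 | _1[2]2   read 2 → write _, move L, go to q2
q2 | _[1]_2   read 1 → write 2, move R, go to q1
q1 | _2[_]2   read _ → write 2, move R, go to q1
q1 | _22[2]   read 2 → write 1, move L, go to q2
q2 | _2[2]1   read 2 → write 1, move L, go to q0
q0 | _[2]11   read 2 → write _, move L, go to q2
q2 | [_]_11   read _ → write 1, move R, go to q2
q2 | 1[_]11   read _ → write 1, move R, go to q2
q2 | 11[1]1   read 1 → write 2, move R, go to q1
q1 | 112[1]   read 1 → write 2, move L, go to q0
q0 | 11[2]2   read 2 → write _, move L, go to q2
q2 | 1[1]_2   read 1 → write 2, move R, go to q1
q1 | 12[_]2   read _ → write 2, move R, go to q1
q1 | 122[2]   read 2 → write 1, move L, go to q2
q2 | 12[2]1   read 2 → write 1, move L, go to q0
q0 | 1[2]11   read 2 → write _, move L, go to q2
q2 | [1]_11
After 22 steps: state q2, head at -1, tape 1_11.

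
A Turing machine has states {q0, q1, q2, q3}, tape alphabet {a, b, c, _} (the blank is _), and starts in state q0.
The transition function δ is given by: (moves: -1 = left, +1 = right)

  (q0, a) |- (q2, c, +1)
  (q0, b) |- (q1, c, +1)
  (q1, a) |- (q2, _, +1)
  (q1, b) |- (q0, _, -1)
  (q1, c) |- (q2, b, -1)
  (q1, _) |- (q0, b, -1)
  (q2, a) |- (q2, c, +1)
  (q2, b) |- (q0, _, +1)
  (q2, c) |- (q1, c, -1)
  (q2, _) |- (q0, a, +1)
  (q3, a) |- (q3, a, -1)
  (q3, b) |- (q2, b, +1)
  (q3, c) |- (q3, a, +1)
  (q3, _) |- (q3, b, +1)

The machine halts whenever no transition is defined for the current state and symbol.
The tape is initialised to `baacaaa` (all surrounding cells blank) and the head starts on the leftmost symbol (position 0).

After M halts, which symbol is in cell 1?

state=q0 head=0 tape=[b]aacaaa   (q0,b)→(q1,c,+1)
state=q1 head=1 tape=c[a]acaaa   (q1,a)→(q2,_,+1)
state=q2 head=2 tape=c_[a]caaa   (q2,a)→(q2,c,+1)
state=q2 head=3 tape=c_c[c]aaa   (q2,c)→(q1,c,-1)
state=q1 head=2 tape=c_[c]caaa   (q1,c)→(q2,b,-1)
state=q2 head=1 tape=c[_]bcaaa   (q2,_)→(q0,a,+1)
state=q0 head=2 tape=ca[b]caaa   (q0,b)→(q1,c,+1)
state=q1 head=3 tape=cac[c]aaa   (q1,c)→(q2,b,-1)
state=q2 head=2 tape=ca[c]baaa   (q2,c)→(q1,c,-1)
state=q1 head=1 tape=c[a]cbaaa   (q1,a)→(q2,_,+1)
state=q2 head=2 tape=c_[c]baaa   (q2,c)→(q1,c,-1)
state=q1 head=1 tape=c[_]cbaaa   (q1,_)→(q0,b,-1)
state=q0 head=0 tape=[c]bcbaaa
Cell 1 holds b when M halts.

b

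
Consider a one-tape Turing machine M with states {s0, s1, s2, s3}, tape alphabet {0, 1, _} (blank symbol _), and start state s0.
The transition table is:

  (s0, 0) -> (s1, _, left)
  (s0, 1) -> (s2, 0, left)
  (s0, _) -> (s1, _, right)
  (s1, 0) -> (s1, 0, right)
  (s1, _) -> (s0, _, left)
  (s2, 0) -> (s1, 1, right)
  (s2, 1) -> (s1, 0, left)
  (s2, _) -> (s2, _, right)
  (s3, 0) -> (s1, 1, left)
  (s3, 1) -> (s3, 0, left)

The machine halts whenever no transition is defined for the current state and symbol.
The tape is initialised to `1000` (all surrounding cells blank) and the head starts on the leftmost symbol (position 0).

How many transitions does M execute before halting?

s0 | _[1]000_   read 1 → write 0, move left, go to s2
s2 | [_]0000_   read _ → write _, move right, go to s2
s2 | _[0]000_   read 0 → write 1, move right, go to s1
s1 | _1[0]00_   read 0 → write 0, move right, go to s1
s1 | _10[0]0_   read 0 → write 0, move right, go to s1
s1 | _100[0]_   read 0 → write 0, move right, go to s1
s1 | _1000[_]   read _ → write _, move left, go to s0
s0 | _100[0]_   read 0 → write _, move left, go to s1
s1 | _10[0]__   read 0 → write 0, move right, go to s1
s1 | _100[_]_   read _ → write _, move left, go to s0
s0 | _10[0]__   read 0 → write _, move left, go to s1
s1 | _1[0]___   read 0 → write 0, move right, go to s1
s1 | _10[_]__   read _ → write _, move left, go to s0
s0 | _1[0]___   read 0 → write _, move left, go to s1
s1 | _[1]____
M halts after 14 transitions.

14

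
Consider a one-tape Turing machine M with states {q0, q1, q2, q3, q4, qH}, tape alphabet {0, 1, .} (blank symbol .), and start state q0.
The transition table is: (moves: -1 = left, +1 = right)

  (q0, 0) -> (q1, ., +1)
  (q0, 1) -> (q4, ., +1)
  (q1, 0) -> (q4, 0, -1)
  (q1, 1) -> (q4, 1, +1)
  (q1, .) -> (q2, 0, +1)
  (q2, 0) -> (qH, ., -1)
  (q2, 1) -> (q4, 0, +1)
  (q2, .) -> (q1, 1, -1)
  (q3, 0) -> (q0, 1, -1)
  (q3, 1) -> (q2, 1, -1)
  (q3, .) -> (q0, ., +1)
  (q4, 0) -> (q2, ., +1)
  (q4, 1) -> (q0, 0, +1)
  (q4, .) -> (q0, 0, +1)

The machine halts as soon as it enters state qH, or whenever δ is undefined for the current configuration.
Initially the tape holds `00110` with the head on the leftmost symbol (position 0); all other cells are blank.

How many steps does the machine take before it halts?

q0 | [0]0110....   read 0 → write ., move +1, go to q1
q1 | .[0]110....   read 0 → write 0, move -1, go to q4
q4 | [.]0110....   read . → write 0, move +1, go to q0
q0 | 0[0]110....   read 0 → write ., move +1, go to q1
q1 | 0.[1]10....   read 1 → write 1, move +1, go to q4
q4 | 0.1[1]0....   read 1 → write 0, move +1, go to q0
q0 | 0.10[0]....   read 0 → write ., move +1, go to q1
q1 | 0.10.[.]...   read . → write 0, move +1, go to q2
q2 | 0.10.0[.]..   read . → write 1, move -1, go to q1
q1 | 0.10.[0]1..   read 0 → write 0, move -1, go to q4
q4 | 0.10[.]01..   read . → write 0, move +1, go to q0
q0 | 0.100[0]1..   read 0 → write ., move +1, go to q1
q1 | 0.100.[1]..   read 1 → write 1, move +1, go to q4
q4 | 0.100.1[.].   read . → write 0, move +1, go to q0
q0 | 0.100.10[.]
M halts after 14 transitions.

14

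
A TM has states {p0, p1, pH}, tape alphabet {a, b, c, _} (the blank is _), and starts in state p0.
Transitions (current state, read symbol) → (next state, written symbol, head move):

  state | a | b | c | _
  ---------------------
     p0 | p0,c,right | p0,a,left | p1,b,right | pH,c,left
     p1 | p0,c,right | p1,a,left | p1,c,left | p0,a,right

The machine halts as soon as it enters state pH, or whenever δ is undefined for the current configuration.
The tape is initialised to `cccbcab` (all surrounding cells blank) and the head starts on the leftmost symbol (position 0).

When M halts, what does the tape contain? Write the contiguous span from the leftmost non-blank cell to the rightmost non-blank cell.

abcbccbbcc

state=p0 head=0 tape=__[c]ccbcab_   (p0,c)→(p1,b,right)
state=p1 head=1 tape=__b[c]cbcab_   (p1,c)→(p1,c,left)
state=p1 head=0 tape=__[b]ccbcab_   (p1,b)→(p1,a,left)
state=p1 head=-1 tape=_[_]accbcab_   (p1,_)→(p0,a,right)
state=p0 head=0 tape=_a[a]ccbcab_   (p0,a)→(p0,c,right)
state=p0 head=1 tape=_ac[c]cbcab_   (p0,c)→(p1,b,right)
state=p1 head=2 tape=_acb[c]bcab_   (p1,c)→(p1,c,left)
state=p1 head=1 tape=_ac[b]cbcab_   (p1,b)→(p1,a,left)
state=p1 head=0 tape=_a[c]acbcab_   (p1,c)→(p1,c,left)
state=p1 head=-1 tape=_[a]cacbcab_   (p1,a)→(p0,c,right)
state=p0 head=0 tape=_c[c]acbcab_   (p0,c)→(p1,b,right)
state=p1 head=1 tape=_cb[a]cbcab_   (p1,a)→(p0,c,right)
state=p0 head=2 tape=_cbc[c]bcab_   (p0,c)→(p1,b,right)
state=p1 head=3 tape=_cbcb[b]cab_   (p1,b)→(p1,a,left)
state=p1 head=2 tape=_cbc[b]acab_   (p1,b)→(p1,a,left)
state=p1 head=1 tape=_cb[c]aacab_   (p1,c)→(p1,c,left)
state=p1 head=0 tape=_c[b]caacab_   (p1,b)→(p1,a,left)
state=p1 head=-1 tape=_[c]acaacab_   (p1,c)→(p1,c,left)
state=p1 head=-2 tape=[_]cacaacab_   (p1,_)→(p0,a,right)
state=p0 head=-1 tape=a[c]acaacab_   (p0,c)→(p1,b,right)
state=p1 head=0 tape=ab[a]caacab_   (p1,a)→(p0,c,right)
state=p0 head=1 tape=abc[c]aacab_   (p0,c)→(p1,b,right)
state=p1 head=2 tape=abcb[a]acab_   (p1,a)→(p0,c,right)
state=p0 head=3 tape=abcbc[a]cab_   (p0,a)→(p0,c,right)
state=p0 head=4 tape=abcbcc[c]ab_   (p0,c)→(p1,b,right)
state=p1 head=5 tape=abcbccb[a]b_   (p1,a)→(p0,c,right)
state=p0 head=6 tape=abcbccbc[b]_   (p0,b)→(p0,a,left)
state=p0 head=5 tape=abcbccb[c]a_   (p0,c)→(p1,b,right)
state=p1 head=6 tape=abcbccbb[a]_   (p1,a)→(p0,c,right)
state=p0 head=7 tape=abcbccbbc[_]   (p0,_)→(pH,c,left)
state=pH head=6 tape=abcbccbb[c]c
The non-blank tape span at halt is abcbccbbcc.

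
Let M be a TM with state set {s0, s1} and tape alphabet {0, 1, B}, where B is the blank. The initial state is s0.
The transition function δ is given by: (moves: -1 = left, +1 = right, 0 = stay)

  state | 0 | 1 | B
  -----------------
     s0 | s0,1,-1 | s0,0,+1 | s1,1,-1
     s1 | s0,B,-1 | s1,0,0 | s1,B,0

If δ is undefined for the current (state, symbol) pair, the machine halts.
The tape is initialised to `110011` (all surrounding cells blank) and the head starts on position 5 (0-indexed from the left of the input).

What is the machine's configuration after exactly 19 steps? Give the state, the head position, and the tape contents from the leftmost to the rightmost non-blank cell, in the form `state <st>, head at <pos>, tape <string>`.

state s1, head at 2, tape 0001111

state=s0 head=5 tape=11001[1]B   (s0,1)→(s0,0,+1)
state=s0 head=6 tape=110010[B]   (s0,B)→(s1,1,-1)
state=s1 head=5 tape=11001[0]1   (s1,0)→(s0,B,-1)
state=s0 head=4 tape=1100[1]B1   (s0,1)→(s0,0,+1)
state=s0 head=5 tape=11000[B]1   (s0,B)→(s1,1,-1)
state=s1 head=4 tape=1100[0]11   (s1,0)→(s0,B,-1)
state=s0 head=3 tape=110[0]B11   (s0,0)→(s0,1,-1)
state=s0 head=2 tape=11[0]1B11   (s0,0)→(s0,1,-1)
state=s0 head=1 tape=1[1]11B11   (s0,1)→(s0,0,+1)
state=s0 head=2 tape=10[1]1B11   (s0,1)→(s0,0,+1)
state=s0 head=3 tape=100[1]B11   (s0,1)→(s0,0,+1)
state=s0 head=4 tape=1000[B]11   (s0,B)→(s1,1,-1)
state=s1 head=3 tape=100[0]111   (s1,0)→(s0,B,-1)
state=s0 head=2 tape=10[0]B111   (s0,0)→(s0,1,-1)
state=s0 head=1 tape=1[0]1B111   (s0,0)→(s0,1,-1)
state=s0 head=0 tape=[1]11B111   (s0,1)→(s0,0,+1)
state=s0 head=1 tape=0[1]1B111   (s0,1)→(s0,0,+1)
state=s0 head=2 tape=00[1]B111   (s0,1)→(s0,0,+1)
state=s0 head=3 tape=000[B]111   (s0,B)→(s1,1,-1)
state=s1 head=2 tape=00[0]1111
After 19 steps: state s1, head at 2, tape 0001111.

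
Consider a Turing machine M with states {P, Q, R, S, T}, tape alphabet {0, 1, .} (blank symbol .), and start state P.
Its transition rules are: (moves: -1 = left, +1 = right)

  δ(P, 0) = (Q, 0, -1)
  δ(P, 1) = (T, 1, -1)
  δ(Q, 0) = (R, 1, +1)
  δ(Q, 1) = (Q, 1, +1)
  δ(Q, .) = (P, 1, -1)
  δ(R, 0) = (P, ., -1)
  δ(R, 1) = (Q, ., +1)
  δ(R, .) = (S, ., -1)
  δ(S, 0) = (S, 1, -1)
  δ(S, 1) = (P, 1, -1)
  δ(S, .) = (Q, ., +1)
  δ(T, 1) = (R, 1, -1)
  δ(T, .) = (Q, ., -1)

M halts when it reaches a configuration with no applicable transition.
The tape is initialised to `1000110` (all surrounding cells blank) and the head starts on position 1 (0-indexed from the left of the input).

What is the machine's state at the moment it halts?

P

state=P head=1 tape=..1[0]00110   (P,0)→(Q,0,-1)
state=Q head=0 tape=..[1]000110   (Q,1)→(Q,1,+1)
state=Q head=1 tape=..1[0]00110   (Q,0)→(R,1,+1)
state=R head=2 tape=..11[0]0110   (R,0)→(P,.,-1)
state=P head=1 tape=..1[1].0110   (P,1)→(T,1,-1)
state=T head=0 tape=..[1]1.0110   (T,1)→(R,1,-1)
state=R head=-1 tape=.[.]11.0110   (R,.)→(S,.,-1)
state=S head=-2 tape=[.].11.0110   (S,.)→(Q,.,+1)
state=Q head=-1 tape=.[.]11.0110   (Q,.)→(P,1,-1)
state=P head=-2 tape=[.]111.0110
No transition is defined for (P, .); M halts in state P.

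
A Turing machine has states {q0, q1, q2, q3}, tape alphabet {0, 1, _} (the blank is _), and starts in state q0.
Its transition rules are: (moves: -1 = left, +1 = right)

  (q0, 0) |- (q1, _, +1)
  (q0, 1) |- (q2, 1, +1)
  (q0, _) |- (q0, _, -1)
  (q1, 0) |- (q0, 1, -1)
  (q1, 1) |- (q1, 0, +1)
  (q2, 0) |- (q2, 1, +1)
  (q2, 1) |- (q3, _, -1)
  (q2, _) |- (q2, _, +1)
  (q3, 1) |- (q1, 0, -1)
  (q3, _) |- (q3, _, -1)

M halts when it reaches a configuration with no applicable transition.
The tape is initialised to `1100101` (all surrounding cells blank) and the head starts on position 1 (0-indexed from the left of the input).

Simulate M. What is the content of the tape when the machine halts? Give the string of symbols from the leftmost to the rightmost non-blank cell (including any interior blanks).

state=q0 head=1 tape=1[1]00101   (q0,1)→(q2,1,+1)
state=q2 head=2 tape=11[0]0101   (q2,0)→(q2,1,+1)
state=q2 head=3 tape=111[0]101   (q2,0)→(q2,1,+1)
state=q2 head=4 tape=1111[1]01   (q2,1)→(q3,_,-1)
state=q3 head=3 tape=111[1]_01   (q3,1)→(q1,0,-1)
state=q1 head=2 tape=11[1]0_01   (q1,1)→(q1,0,+1)
state=q1 head=3 tape=110[0]_01   (q1,0)→(q0,1,-1)
state=q0 head=2 tape=11[0]1_01   (q0,0)→(q1,_,+1)
state=q1 head=3 tape=11_[1]_01   (q1,1)→(q1,0,+1)
state=q1 head=4 tape=11_0[_]01
The non-blank tape span at halt is 11_0_01.

11_0_01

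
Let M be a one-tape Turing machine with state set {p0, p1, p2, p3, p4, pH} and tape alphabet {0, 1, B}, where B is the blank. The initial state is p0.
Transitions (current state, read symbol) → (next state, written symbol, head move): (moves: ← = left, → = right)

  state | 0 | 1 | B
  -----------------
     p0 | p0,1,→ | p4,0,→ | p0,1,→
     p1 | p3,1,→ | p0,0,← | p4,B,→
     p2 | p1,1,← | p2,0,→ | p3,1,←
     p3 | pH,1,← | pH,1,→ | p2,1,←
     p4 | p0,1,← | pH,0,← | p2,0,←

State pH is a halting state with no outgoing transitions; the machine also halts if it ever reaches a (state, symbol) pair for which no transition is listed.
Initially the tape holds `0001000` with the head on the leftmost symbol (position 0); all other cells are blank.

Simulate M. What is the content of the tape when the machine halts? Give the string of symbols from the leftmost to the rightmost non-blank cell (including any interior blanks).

p0 | [0]001000B   read 0 → write 1, move →, go to p0
p0 | 1[0]01000B   read 0 → write 1, move →, go to p0
p0 | 11[0]1000B   read 0 → write 1, move →, go to p0
p0 | 111[1]000B   read 1 → write 0, move →, go to p4
p4 | 1110[0]00B   read 0 → write 1, move ←, go to p0
p0 | 111[0]100B   read 0 → write 1, move →, go to p0
p0 | 1111[1]00B   read 1 → write 0, move →, go to p4
p4 | 11110[0]0B   read 0 → write 1, move ←, go to p0
p0 | 1111[0]10B   read 0 → write 1, move →, go to p0
p0 | 11111[1]0B   read 1 → write 0, move →, go to p4
p4 | 111110[0]B   read 0 → write 1, move ←, go to p0
p0 | 11111[0]1B   read 0 → write 1, move →, go to p0
p0 | 111111[1]B   read 1 → write 0, move →, go to p4
p4 | 1111110[B]   read B → write 0, move ←, go to p2
p2 | 111111[0]0   read 0 → write 1, move ←, go to p1
p1 | 11111[1]10   read 1 → write 0, move ←, go to p0
p0 | 1111[1]010   read 1 → write 0, move →, go to p4
p4 | 11110[0]10   read 0 → write 1, move ←, go to p0
p0 | 1111[0]110   read 0 → write 1, move →, go to p0
p0 | 11111[1]10   read 1 → write 0, move →, go to p4
p4 | 111110[1]0   read 1 → write 0, move ←, go to pH
pH | 11111[0]00
The non-blank tape span at halt is 11111000.

11111000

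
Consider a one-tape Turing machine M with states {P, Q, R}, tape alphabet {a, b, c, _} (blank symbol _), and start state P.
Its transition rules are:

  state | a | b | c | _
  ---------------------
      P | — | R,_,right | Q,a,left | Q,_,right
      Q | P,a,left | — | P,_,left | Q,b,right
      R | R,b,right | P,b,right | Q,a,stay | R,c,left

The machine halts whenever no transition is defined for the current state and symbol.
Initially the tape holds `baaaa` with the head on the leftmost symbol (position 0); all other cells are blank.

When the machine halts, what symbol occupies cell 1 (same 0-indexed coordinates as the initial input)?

b

P | [b]aaaa_   read b → write _, move right, go to R
R | _[a]aaa_   read a → write b, move right, go to R
R | _b[a]aa_   read a → write b, move right, go to R
R | _bb[a]a_   read a → write b, move right, go to R
R | _bbb[a]_   read a → write b, move right, go to R
R | _bbbb[_]   read _ → write c, move left, go to R
R | _bbb[b]c   read b → write b, move right, go to P
P | _bbbb[c]   read c → write a, move left, go to Q
Q | _bbb[b]a
Cell 1 holds b when M halts.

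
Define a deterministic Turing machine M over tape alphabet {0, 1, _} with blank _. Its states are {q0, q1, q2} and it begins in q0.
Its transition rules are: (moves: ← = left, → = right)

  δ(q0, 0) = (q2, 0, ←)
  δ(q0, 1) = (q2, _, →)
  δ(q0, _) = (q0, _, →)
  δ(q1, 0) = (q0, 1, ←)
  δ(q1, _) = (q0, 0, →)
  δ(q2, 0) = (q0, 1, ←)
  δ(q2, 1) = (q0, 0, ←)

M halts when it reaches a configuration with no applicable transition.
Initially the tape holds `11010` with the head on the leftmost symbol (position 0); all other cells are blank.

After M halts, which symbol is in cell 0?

_

q0 | [1]1010   read 1 → write _, move →, go to q2
q2 | _[1]010   read 1 → write 0, move ←, go to q0
q0 | [_]0010   read _ → write _, move →, go to q0
q0 | _[0]010   read 0 → write 0, move ←, go to q2
q2 | [_]0010
Cell 0 holds _ when M halts.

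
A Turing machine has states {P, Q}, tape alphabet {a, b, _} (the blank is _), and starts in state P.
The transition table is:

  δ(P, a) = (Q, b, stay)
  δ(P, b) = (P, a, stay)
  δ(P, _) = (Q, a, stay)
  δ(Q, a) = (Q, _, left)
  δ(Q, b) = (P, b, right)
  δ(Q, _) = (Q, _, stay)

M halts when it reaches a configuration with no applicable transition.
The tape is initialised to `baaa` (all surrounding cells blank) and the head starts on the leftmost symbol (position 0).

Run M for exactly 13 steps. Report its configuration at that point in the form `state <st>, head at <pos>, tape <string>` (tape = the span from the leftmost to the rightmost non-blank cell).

state Q, head at 4, tape bbbba

P | [b]aaa_   read b → write a, move stay, go to P
P | [a]aaa_   read a → write b, move stay, go to Q
Q | [b]aaa_   read b → write b, move right, go to P
P | b[a]aa_   read a → write b, move stay, go to Q
Q | b[b]aa_   read b → write b, move right, go to P
P | bb[a]a_   read a → write b, move stay, go to Q
Q | bb[b]a_   read b → write b, move right, go to P
P | bbb[a]_   read a → write b, move stay, go to Q
Q | bbb[b]_   read b → write b, move right, go to P
P | bbbb[_]   read _ → write a, move stay, go to Q
Q | bbbb[a]   read a → write _, move left, go to Q
Q | bbb[b]_   read b → write b, move right, go to P
P | bbbb[_]   read _ → write a, move stay, go to Q
Q | bbbb[a]
After 13 steps: state Q, head at 4, tape bbbba.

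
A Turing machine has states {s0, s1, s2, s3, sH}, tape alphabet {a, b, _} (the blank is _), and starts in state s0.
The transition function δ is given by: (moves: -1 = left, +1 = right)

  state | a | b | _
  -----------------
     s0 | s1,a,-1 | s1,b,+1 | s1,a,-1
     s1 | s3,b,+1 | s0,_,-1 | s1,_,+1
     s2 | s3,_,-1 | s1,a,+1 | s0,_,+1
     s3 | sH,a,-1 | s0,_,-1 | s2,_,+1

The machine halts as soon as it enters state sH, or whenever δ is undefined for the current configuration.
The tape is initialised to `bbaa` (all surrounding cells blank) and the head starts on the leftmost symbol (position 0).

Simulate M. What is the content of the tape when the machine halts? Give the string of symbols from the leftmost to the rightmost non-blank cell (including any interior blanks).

s0 | [b]baa   read b → write b, move +1, go to s1
s1 | b[b]aa   read b → write _, move -1, go to s0
s0 | [b]_aa   read b → write b, move +1, go to s1
s1 | b[_]aa   read _ → write _, move +1, go to s1
s1 | b_[a]a   read a → write b, move +1, go to s3
s3 | b_b[a]   read a → write a, move -1, go to sH
sH | b_[b]a
The non-blank tape span at halt is b_ba.

b_ba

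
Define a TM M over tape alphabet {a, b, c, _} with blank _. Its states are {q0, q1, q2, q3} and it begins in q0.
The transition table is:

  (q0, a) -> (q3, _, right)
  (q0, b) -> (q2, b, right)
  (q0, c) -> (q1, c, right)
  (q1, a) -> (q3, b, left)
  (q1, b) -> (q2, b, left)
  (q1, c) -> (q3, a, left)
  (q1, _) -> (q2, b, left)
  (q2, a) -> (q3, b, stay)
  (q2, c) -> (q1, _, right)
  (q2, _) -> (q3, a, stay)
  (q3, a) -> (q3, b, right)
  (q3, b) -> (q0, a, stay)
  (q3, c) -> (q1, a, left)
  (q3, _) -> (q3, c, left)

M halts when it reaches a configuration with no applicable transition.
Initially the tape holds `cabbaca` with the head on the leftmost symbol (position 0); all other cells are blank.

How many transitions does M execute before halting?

q0 | __[c]abbaca_   read c → write c, move right, go to q1
q1 | __c[a]bbaca_   read a → write b, move left, go to q3
q3 | __[c]bbbaca_   read c → write a, move left, go to q1
q1 | _[_]abbbaca_   read _ → write b, move left, go to q2
q2 | [_]babbbaca_   read _ → write a, move stay, go to q3
q3 | [a]babbbaca_   read a → write b, move right, go to q3
q3 | b[b]abbbaca_   read b → write a, move stay, go to q0
q0 | b[a]abbbaca_   read a → write _, move right, go to q3
q3 | b_[a]bbbaca_   read a → write b, move right, go to q3
q3 | b_b[b]bbaca_   read b → write a, move stay, go to q0
q0 | b_b[a]bbaca_   read a → write _, move right, go to q3
q3 | b_b_[b]baca_   read b → write a, move stay, go to q0
q0 | b_b_[a]baca_   read a → write _, move right, go to q3
q3 | b_b__[b]aca_   read b → write a, move stay, go to q0
q0 | b_b__[a]aca_   read a → write _, move right, go to q3
q3 | b_b___[a]ca_   read a → write b, move right, go to q3
q3 | b_b___b[c]a_   read c → write a, move left, go to q1
q1 | b_b___[b]aa_   read b → write b, move left, go to q2
q2 | b_b__[_]baa_   read _ → write a, move stay, go to q3
q3 | b_b__[a]baa_   read a → write b, move right, go to q3
q3 | b_b__b[b]aa_   read b → write a, move stay, go to q0
q0 | b_b__b[a]aa_   read a → write _, move right, go to q3
q3 | b_b__b_[a]a_   read a → write b, move right, go to q3
q3 | b_b__b_b[a]_   read a → write b, move right, go to q3
q3 | b_b__b_bb[_]   read _ → write c, move left, go to q3
q3 | b_b__b_b[b]c   read b → write a, move stay, go to q0
q0 | b_b__b_b[a]c   read a → write _, move right, go to q3
q3 | b_b__b_b_[c]   read c → write a, move left, go to q1
q1 | b_b__b_b[_]a   read _ → write b, move left, go to q2
q2 | b_b__b_[b]ba
M halts after 29 transitions.

29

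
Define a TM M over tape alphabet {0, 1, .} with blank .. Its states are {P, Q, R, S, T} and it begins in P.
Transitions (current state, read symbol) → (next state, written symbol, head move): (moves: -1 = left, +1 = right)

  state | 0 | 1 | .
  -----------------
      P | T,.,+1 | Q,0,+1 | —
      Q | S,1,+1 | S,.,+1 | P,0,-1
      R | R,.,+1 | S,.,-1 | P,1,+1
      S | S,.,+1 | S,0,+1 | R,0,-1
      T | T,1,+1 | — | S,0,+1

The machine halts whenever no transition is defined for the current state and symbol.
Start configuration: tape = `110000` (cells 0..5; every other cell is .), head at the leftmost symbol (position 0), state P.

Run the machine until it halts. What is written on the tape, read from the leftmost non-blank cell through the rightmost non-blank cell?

P | [1]10000.....   read 1 → write 0, move +1, go to Q
Q | 0[1]0000.....   read 1 → write ., move +1, go to S
S | 0.[0]000.....   read 0 → write ., move +1, go to S
S | 0..[0]00.....   read 0 → write ., move +1, go to S
S | 0...[0]0.....   read 0 → write ., move +1, go to S
S | 0....[0].....   read 0 → write ., move +1, go to S
S | 0.....[.]....   read . → write 0, move -1, go to R
R | 0....[.]0....   read . → write 1, move +1, go to P
P | 0....1[0]....   read 0 → write ., move +1, go to T
T | 0....1.[.]...   read . → write 0, move +1, go to S
S | 0....1.0[.]..   read . → write 0, move -1, go to R
R | 0....1.[0]0..   read 0 → write ., move +1, go to R
R | 0....1..[0]..   read 0 → write ., move +1, go to R
R | 0....1...[.].   read . → write 1, move +1, go to P
P | 0....1...1[.]
The non-blank tape span at halt is 0....1...1.

0....1...1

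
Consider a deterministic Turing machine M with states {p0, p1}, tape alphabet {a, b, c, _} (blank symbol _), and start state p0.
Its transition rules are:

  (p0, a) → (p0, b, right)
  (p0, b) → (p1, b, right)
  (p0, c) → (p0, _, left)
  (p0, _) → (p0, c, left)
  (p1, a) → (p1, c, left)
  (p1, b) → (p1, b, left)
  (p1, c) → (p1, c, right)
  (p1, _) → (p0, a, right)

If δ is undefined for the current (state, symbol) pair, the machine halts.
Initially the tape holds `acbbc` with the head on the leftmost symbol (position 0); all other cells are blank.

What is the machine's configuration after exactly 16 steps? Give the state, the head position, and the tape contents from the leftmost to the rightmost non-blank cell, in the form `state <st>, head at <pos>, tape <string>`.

p0 | _[a]cbbc   read a → write b, move right, go to p0
p0 | _b[c]bbc   read c → write _, move left, go to p0
p0 | _[b]_bbc   read b → write b, move right, go to p1
p1 | _b[_]bbc   read _ → write a, move right, go to p0
p0 | _ba[b]bc   read b → write b, move right, go to p1
p1 | _bab[b]c   read b → write b, move left, go to p1
p1 | _ba[b]bc   read b → write b, move left, go to p1
p1 | _b[a]bbc   read a → write c, move left, go to p1
p1 | _[b]cbbc   read b → write b, move left, go to p1
p1 | [_]bcbbc   read _ → write a, move right, go to p0
p0 | a[b]cbbc   read b → write b, move right, go to p1
p1 | ab[c]bbc   read c → write c, move right, go to p1
p1 | abc[b]bc   read b → write b, move left, go to p1
p1 | ab[c]bbc   read c → write c, move right, go to p1
p1 | abc[b]bc   read b → write b, move left, go to p1
p1 | ab[c]bbc   read c → write c, move right, go to p1
p1 | abc[b]bc
After 16 steps: state p1, head at 2, tape abcbbc.

state p1, head at 2, tape abcbbc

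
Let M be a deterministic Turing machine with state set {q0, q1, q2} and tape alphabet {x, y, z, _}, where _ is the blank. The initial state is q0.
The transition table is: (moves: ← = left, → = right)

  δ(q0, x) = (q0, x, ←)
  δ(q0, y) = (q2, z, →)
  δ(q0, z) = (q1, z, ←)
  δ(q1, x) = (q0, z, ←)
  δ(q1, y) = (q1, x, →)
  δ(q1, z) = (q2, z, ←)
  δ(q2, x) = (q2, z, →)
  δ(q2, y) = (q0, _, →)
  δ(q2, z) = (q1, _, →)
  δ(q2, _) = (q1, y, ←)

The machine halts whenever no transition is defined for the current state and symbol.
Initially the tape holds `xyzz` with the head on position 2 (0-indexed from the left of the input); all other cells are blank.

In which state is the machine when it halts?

q1

q0 | xy[z]z_   read z → write z, move ←, go to q1
q1 | x[y]zz_   read y → write x, move →, go to q1
q1 | xx[z]z_   read z → write z, move ←, go to q2
q2 | x[x]zz_   read x → write z, move →, go to q2
q2 | xz[z]z_   read z → write _, move →, go to q1
q1 | xz_[z]_   read z → write z, move ←, go to q2
q2 | xz[_]z_   read _ → write y, move ←, go to q1
q1 | x[z]yz_   read z → write z, move ←, go to q2
q2 | [x]zyz_   read x → write z, move →, go to q2
q2 | z[z]yz_   read z → write _, move →, go to q1
q1 | z_[y]z_   read y → write x, move →, go to q1
q1 | z_x[z]_   read z → write z, move ←, go to q2
q2 | z_[x]z_   read x → write z, move →, go to q2
q2 | z_z[z]_   read z → write _, move →, go to q1
q1 | z_z_[_]
No transition is defined for (q1, _); M halts in state q1.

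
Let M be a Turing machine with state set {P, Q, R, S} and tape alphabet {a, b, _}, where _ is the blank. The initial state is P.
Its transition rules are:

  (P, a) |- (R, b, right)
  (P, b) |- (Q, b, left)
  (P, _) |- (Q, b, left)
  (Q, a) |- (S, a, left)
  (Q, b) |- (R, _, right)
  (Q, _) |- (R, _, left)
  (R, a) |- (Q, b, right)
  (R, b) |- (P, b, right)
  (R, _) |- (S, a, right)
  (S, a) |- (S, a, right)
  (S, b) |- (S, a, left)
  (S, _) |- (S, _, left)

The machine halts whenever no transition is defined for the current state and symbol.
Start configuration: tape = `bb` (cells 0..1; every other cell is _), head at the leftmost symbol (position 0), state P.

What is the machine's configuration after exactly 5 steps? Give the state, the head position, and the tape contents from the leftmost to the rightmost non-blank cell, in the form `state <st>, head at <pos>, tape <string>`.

state=P head=0 tape=__[b]b   (P,b)→(Q,b,left)
state=Q head=-1 tape=_[_]bb   (Q,_)→(R,_,left)
state=R head=-2 tape=[_]_bb   (R,_)→(S,a,right)
state=S head=-1 tape=a[_]bb   (S,_)→(S,_,left)
state=S head=-2 tape=[a]_bb   (S,a)→(S,a,right)
state=S head=-1 tape=a[_]bb
After 5 steps: state S, head at -1, tape a_bb.

state S, head at -1, tape a_bb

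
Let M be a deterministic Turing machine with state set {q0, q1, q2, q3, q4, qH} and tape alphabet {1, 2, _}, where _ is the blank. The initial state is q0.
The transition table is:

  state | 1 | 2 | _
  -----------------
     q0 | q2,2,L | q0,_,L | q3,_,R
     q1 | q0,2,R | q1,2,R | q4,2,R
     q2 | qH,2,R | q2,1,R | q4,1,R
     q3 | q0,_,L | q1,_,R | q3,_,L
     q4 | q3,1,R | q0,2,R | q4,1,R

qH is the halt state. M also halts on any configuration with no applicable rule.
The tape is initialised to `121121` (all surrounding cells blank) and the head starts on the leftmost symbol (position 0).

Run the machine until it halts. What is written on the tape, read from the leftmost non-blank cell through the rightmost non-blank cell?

q0 | __[1]21121   read 1 → write 2, move L, go to q2
q2 | _[_]221121   read _ → write 1, move R, go to q4
q4 | _1[2]21121   read 2 → write 2, move R, go to q0
q0 | _12[2]1121   read 2 → write _, move L, go to q0
q0 | _1[2]_1121   read 2 → write _, move L, go to q0
q0 | _[1]__1121   read 1 → write 2, move L, go to q2
q2 | [_]2__1121   read _ → write 1, move R, go to q4
q4 | 1[2]__1121   read 2 → write 2, move R, go to q0
q0 | 12[_]_1121   read _ → write _, move R, go to q3
q3 | 12_[_]1121   read _ → write _, move L, go to q3
q3 | 12[_]_1121   read _ → write _, move L, go to q3
q3 | 1[2]__1121   read 2 → write _, move R, go to q1
q1 | 1_[_]_1121   read _ → write 2, move R, go to q4
q4 | 1_2[_]1121   read _ → write 1, move R, go to q4
q4 | 1_21[1]121   read 1 → write 1, move R, go to q3
q3 | 1_211[1]21   read 1 → write _, move L, go to q0
q0 | 1_21[1]_21   read 1 → write 2, move L, go to q2
q2 | 1_2[1]2_21   read 1 → write 2, move R, go to qH
qH | 1_22[2]_21
The non-blank tape span at halt is 1_222_21.

1_222_21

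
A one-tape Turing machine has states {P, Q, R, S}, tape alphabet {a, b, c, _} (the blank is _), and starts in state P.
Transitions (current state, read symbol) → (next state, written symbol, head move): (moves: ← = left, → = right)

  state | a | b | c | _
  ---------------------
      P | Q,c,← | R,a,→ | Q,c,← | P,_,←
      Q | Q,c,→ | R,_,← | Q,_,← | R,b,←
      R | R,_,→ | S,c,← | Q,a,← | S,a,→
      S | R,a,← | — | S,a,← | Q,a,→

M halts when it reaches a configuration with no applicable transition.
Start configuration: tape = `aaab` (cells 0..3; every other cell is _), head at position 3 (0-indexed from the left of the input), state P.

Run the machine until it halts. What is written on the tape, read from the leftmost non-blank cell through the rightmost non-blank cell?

ab_a_a_a

P | __aaa[b]___   read b → write a, move →, go to R
R | __aaaa[_]__   read _ → write a, move →, go to S
S | __aaaaa[_]_   read _ → write a, move →, go to Q
Q | __aaaaaa[_]   read _ → write b, move ←, go to R
R | __aaaaa[a]b   read a → write _, move →, go to R
R | __aaaaa_[b]   read b → write c, move ←, go to S
S | __aaaaa[_]c   read _ → write a, move →, go to Q
Q | __aaaaaa[c]   read c → write _, move ←, go to Q
Q | __aaaaa[a]_   read a → write c, move →, go to Q
Q | __aaaaac[_]   read _ → write b, move ←, go to R
R | __aaaaa[c]b   read c → write a, move ←, go to Q
Q | __aaaa[a]ab   read a → write c, move →, go to Q
Q | __aaaac[a]b   read a → write c, move →, go to Q
Q | __aaaacc[b]   read b → write _, move ←, go to R
R | __aaaac[c]_   read c → write a, move ←, go to Q
Q | __aaaa[c]a_   read c → write _, move ←, go to Q
Q | __aaa[a]_a_   read a → write c, move →, go to Q
Q | __aaac[_]a_   read _ → write b, move ←, go to R
R | __aaa[c]ba_   read c → write a, move ←, go to Q
Q | __aa[a]aba_   read a → write c, move →, go to Q
Q | __aac[a]ba_   read a → write c, move →, go to Q
Q | __aacc[b]a_   read b → write _, move ←, go to R
R | __aac[c]_a_   read c → write a, move ←, go to Q
Q | __aa[c]a_a_   read c → write _, move ←, go to Q
Q | __a[a]_a_a_   read a → write c, move →, go to Q
Q | __ac[_]a_a_   read _ → write b, move ←, go to R
R | __a[c]ba_a_   read c → write a, move ←, go to Q
Q | __[a]aba_a_   read a → write c, move →, go to Q
Q | __c[a]ba_a_   read a → write c, move →, go to Q
Q | __cc[b]a_a_   read b → write _, move ←, go to R
R | __c[c]_a_a_   read c → write a, move ←, go to Q
Q | __[c]a_a_a_   read c → write _, move ←, go to Q
Q | _[_]_a_a_a_   read _ → write b, move ←, go to R
R | [_]b_a_a_a_   read _ → write a, move →, go to S
S | a[b]_a_a_a_
The non-blank tape span at halt is ab_a_a_a.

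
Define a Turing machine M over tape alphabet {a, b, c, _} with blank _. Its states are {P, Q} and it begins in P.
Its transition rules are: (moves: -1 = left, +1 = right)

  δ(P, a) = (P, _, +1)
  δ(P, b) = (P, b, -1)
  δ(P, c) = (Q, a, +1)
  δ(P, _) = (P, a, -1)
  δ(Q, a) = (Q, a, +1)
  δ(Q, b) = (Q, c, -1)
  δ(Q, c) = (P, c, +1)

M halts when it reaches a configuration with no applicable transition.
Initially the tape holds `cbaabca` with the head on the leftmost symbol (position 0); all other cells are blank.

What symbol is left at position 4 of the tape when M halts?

c

P | [c]baabca_   read c → write a, move +1, go to Q
Q | a[b]aabca_   read b → write c, move -1, go to Q
Q | [a]caabca_   read a → write a, move +1, go to Q
Q | a[c]aabca_   read c → write c, move +1, go to P
P | ac[a]abca_   read a → write _, move +1, go to P
P | ac_[a]bca_   read a → write _, move +1, go to P
P | ac__[b]ca_   read b → write b, move -1, go to P
P | ac_[_]bca_   read _ → write a, move -1, go to P
P | ac[_]abca_   read _ → write a, move -1, go to P
P | a[c]aabca_   read c → write a, move +1, go to Q
Q | aa[a]abca_   read a → write a, move +1, go to Q
Q | aaa[a]bca_   read a → write a, move +1, go to Q
Q | aaaa[b]ca_   read b → write c, move -1, go to Q
Q | aaa[a]cca_   read a → write a, move +1, go to Q
Q | aaaa[c]ca_   read c → write c, move +1, go to P
P | aaaac[c]a_   read c → write a, move +1, go to Q
Q | aaaaca[a]_   read a → write a, move +1, go to Q
Q | aaaacaa[_]
Cell 4 holds c when M halts.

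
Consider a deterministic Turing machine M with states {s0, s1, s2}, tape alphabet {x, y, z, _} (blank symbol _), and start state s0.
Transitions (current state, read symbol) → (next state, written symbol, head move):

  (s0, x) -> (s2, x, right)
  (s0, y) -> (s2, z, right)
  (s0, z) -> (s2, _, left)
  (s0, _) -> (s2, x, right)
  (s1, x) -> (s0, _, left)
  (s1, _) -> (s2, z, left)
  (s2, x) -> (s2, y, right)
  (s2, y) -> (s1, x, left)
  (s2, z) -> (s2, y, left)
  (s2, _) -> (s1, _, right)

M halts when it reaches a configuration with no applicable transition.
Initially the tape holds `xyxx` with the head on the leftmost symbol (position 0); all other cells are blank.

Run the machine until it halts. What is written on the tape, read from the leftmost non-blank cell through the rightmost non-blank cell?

xxxx_z

state=s0 head=0 tape=_[x]yxx_   (s0,x)→(s2,x,right)
state=s2 head=1 tape=_x[y]xx_   (s2,y)→(s1,x,left)
state=s1 head=0 tape=_[x]xxx_   (s1,x)→(s0,_,left)
state=s0 head=-1 tape=[_]_xxx_   (s0,_)→(s2,x,right)
state=s2 head=0 tape=x[_]xxx_   (s2,_)→(s1,_,right)
state=s1 head=1 tape=x_[x]xx_   (s1,x)→(s0,_,left)
state=s0 head=0 tape=x[_]_xx_   (s0,_)→(s2,x,right)
state=s2 head=1 tape=xx[_]xx_   (s2,_)→(s1,_,right)
state=s1 head=2 tape=xx_[x]x_   (s1,x)→(s0,_,left)
state=s0 head=1 tape=xx[_]_x_   (s0,_)→(s2,x,right)
state=s2 head=2 tape=xxx[_]x_   (s2,_)→(s1,_,right)
state=s1 head=3 tape=xxx_[x]_   (s1,x)→(s0,_,left)
state=s0 head=2 tape=xxx[_]__   (s0,_)→(s2,x,right)
state=s2 head=3 tape=xxxx[_]_   (s2,_)→(s1,_,right)
state=s1 head=4 tape=xxxx_[_]   (s1,_)→(s2,z,left)
state=s2 head=3 tape=xxxx[_]z   (s2,_)→(s1,_,right)
state=s1 head=4 tape=xxxx_[z]
The non-blank tape span at halt is xxxx_z.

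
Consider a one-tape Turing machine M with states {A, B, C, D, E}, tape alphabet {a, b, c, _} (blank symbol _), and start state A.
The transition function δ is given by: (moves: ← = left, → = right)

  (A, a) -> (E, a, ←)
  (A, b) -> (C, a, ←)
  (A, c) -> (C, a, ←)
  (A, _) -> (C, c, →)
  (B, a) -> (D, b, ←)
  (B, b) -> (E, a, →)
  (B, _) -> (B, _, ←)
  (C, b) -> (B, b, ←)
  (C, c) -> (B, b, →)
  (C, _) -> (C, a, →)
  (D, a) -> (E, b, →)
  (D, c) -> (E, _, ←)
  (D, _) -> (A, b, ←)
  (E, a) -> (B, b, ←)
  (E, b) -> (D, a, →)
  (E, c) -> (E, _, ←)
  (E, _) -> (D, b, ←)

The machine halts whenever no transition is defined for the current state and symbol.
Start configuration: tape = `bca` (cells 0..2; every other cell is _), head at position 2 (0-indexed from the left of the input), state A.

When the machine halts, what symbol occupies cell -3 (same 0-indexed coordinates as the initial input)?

state=A head=2 tape=___bc[a]   (A,a)→(E,a,←)
state=E head=1 tape=___b[c]a   (E,c)→(E,_,←)
state=E head=0 tape=___[b]_a   (E,b)→(D,a,→)
state=D head=1 tape=___a[_]a   (D,_)→(A,b,←)
state=A head=0 tape=___[a]ba   (A,a)→(E,a,←)
state=E head=-1 tape=__[_]aba   (E,_)→(D,b,←)
state=D head=-2 tape=_[_]baba   (D,_)→(A,b,←)
state=A head=-3 tape=[_]bbaba   (A,_)→(C,c,→)
state=C head=-2 tape=c[b]baba   (C,b)→(B,b,←)
state=B head=-3 tape=[c]bbaba
Cell -3 holds c when M halts.

c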